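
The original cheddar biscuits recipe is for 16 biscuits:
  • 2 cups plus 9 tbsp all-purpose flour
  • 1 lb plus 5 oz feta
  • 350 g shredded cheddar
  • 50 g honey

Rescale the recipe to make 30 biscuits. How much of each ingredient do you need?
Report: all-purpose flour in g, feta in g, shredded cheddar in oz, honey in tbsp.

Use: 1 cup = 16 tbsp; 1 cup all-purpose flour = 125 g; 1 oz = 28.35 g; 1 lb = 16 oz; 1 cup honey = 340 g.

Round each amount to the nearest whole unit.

all-purpose flour: 601 g; feta: 1116 g; shredded cheddar: 23 oz; honey: 4 tbsp

Scaling factor: 30/16 = 15/8 = 1.875.
all-purpose flour: (2 cup + 9 tbsp = 2.5625 cup) × 15/8 × 125 g/cup ≈ 601 g
feta: (1 lb + 5 oz = 1.3125 lb) × 15/8 × 16 oz/lb × 28.35 g/oz ≈ 1116 g
shredded cheddar: 350 g × 15/8 ÷ 28.35 g/oz ≈ 23 oz
honey: 50 g × 15/8 ÷ 340 g/cup × 16 tbsp/cup ≈ 4 tbsp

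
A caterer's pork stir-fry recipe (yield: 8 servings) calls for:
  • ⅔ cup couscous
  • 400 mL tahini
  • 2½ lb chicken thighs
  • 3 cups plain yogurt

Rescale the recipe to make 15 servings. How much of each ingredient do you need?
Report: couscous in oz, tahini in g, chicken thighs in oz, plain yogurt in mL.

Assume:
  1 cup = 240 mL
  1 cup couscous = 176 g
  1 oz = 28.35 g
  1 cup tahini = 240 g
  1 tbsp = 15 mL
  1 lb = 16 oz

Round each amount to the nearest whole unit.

Scaling factor: 15/8 = 1.875.
couscous: 2/3 cup × 15/8 × 176 g/cup ÷ 28.35 g/oz ≈ 8 oz
tahini: 400 mL × 15/8 ÷ 240 mL/cup × 240 g/cup = 750 g
chicken thighs: 2.5 lb × 15/8 × 16 oz/lb = 75 oz
plain yogurt: 3 cup × 15/8 × 240 mL/cup = 1350 mL

couscous: 8 oz; tahini: 750 g; chicken thighs: 75 oz; plain yogurt: 1350 mL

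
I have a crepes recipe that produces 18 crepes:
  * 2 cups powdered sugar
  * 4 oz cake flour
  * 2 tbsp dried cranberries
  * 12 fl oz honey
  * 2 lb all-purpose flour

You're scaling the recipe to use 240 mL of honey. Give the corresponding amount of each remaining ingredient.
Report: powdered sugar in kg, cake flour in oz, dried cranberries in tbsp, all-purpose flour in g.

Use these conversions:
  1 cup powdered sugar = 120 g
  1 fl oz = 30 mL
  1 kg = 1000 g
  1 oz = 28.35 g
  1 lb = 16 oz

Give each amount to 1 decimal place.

The original recipe has 360 mL of honey, so the scaling factor is 240 ÷ 360 = 2/3.
powdered sugar: 2 cup × 2/3 × 120 g/cup ÷ 1000 g/kg ≈ 0.2 kg
cake flour: 4 oz × 2/3 ≈ 2.7 oz
dried cranberries: 2 tbsp × 2/3 ≈ 1.3 tbsp
all-purpose flour: 2 lb × 2/3 × 16 oz/lb × 28.35 g/oz = 604.8 g

powdered sugar: 0.2 kg; cake flour: 2.7 oz; dried cranberries: 1.3 tbsp; all-purpose flour: 604.8 g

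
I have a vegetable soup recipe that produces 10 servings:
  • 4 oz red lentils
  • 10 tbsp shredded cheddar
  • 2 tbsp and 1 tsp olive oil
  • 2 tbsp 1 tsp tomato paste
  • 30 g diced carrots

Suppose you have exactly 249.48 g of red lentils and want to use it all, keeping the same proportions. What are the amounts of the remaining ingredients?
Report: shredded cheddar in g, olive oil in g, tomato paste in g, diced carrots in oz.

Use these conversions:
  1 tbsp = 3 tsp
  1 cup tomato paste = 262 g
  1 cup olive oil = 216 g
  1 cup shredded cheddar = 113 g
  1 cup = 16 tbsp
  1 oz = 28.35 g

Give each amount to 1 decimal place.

shredded cheddar: 155.4 g; olive oil: 69.3 g; tomato paste: 84.1 g; diced carrots: 2.3 oz

The original recipe has 113.4 g of red lentils, so the scaling factor is 249.48 ÷ 113.4 = 11/5 = 2.2.
shredded cheddar: 10 tbsp × 11/5 ÷ 16 tbsp/cup × 113 g/cup ≈ 155.4 g
olive oil: (2 tbsp + 1 tsp = 7/3 tbsp) × 11/5 ÷ 16 tbsp/cup × 216 g/cup = 69.3 g
tomato paste: (2 tbsp + 1 tsp = 7/3 tbsp) × 11/5 ÷ 16 tbsp/cup × 262 g/cup ≈ 84.1 g
diced carrots: 30 g × 11/5 ÷ 28.35 g/oz ≈ 2.3 oz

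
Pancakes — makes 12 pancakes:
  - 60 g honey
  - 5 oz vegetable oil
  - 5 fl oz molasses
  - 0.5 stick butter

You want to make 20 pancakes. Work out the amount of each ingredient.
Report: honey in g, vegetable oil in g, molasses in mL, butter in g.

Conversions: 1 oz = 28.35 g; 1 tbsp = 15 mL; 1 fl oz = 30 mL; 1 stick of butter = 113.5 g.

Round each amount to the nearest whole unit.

honey: 100 g; vegetable oil: 236 g; molasses: 250 mL; butter: 95 g

Scaling factor: 20/12 = 5/3.
honey: 60 g × 5/3 = 100 g
vegetable oil: 5 oz × 5/3 × 28.35 g/oz ≈ 236 g
molasses: 5 fl oz × 5/3 × 30 mL/fl oz = 250 mL
butter: 0.5 stick × 5/3 × 113.5 g/stick ≈ 95 g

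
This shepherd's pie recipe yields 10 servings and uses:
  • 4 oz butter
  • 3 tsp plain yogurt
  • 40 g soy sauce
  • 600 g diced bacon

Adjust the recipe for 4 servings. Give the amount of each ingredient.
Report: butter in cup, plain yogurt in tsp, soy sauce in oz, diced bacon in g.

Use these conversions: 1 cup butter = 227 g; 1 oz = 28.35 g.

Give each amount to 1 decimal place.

butter: 0.2 cup; plain yogurt: 1.2 tsp; soy sauce: 0.6 oz; diced bacon: 240.0 g

Scaling factor: 4/10 = 2/5 = 0.4.
butter: 4 oz × 2/5 × 28.35 g/oz ÷ 227 g/cup ≈ 0.2 cup
plain yogurt: 3 tsp × 2/5 = 1.2 tsp
soy sauce: 40 g × 2/5 ÷ 28.35 g/oz ≈ 0.6 oz
diced bacon: 600 g × 2/5 = 240.0 g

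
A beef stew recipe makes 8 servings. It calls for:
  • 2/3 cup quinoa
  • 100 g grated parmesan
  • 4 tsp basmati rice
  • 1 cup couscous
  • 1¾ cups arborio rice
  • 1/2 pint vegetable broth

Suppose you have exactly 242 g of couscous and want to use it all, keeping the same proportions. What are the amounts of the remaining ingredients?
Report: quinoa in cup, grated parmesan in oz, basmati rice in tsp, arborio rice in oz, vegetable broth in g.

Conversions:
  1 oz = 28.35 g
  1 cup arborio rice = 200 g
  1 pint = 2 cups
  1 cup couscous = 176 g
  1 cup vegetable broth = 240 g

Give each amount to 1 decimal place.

The original recipe has 176 g of couscous, so the scaling factor is 242 ÷ 176 = 11/8 = 1.375.
quinoa: 2/3 cup × 11/8 ≈ 0.9 cup
grated parmesan: 100 g × 11/8 ÷ 28.35 g/oz ≈ 4.9 oz
basmati rice: 4 tsp × 11/8 = 5.5 tsp
arborio rice: 1.75 cup × 11/8 × 200 g/cup ÷ 28.35 g/oz ≈ 17.0 oz
vegetable broth: 0.5 pint × 11/8 × 2 cup/pint × 240 g/cup = 330.0 g

quinoa: 0.9 cup; grated parmesan: 4.9 oz; basmati rice: 5.5 tsp; arborio rice: 17.0 oz; vegetable broth: 330.0 g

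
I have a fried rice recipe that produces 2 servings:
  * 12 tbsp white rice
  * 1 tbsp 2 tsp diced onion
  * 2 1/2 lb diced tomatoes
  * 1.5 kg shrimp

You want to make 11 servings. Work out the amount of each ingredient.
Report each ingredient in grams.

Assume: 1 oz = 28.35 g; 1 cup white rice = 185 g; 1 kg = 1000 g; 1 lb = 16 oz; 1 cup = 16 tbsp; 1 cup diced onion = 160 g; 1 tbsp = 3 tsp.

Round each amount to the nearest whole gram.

Scaling factor: 11/2 = 5.5.
white rice: 12 tbsp × 11/2 ÷ 16 tbsp/cup × 185 g/cup ≈ 763 g
diced onion: (1 tbsp + 2 tsp = 5/3 tbsp) × 11/2 ÷ 16 tbsp/cup × 160 g/cup ≈ 92 g
diced tomatoes: 2.5 lb × 11/2 × 16 oz/lb × 28.35 g/oz = 6237 g
shrimp: 1.5 kg × 11/2 × 1000 g/kg = 8250 g

white rice: 763 g; diced onion: 92 g; diced tomatoes: 6237 g; shrimp: 8250 g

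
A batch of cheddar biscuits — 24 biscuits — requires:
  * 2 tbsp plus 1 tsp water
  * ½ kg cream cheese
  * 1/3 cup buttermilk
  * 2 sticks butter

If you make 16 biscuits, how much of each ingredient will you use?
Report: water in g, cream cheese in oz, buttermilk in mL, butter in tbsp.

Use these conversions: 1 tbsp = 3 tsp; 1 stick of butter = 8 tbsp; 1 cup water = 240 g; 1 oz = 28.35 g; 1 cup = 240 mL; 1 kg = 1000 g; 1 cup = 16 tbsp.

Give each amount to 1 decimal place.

Scaling factor: 16/24 = 2/3.
water: (2 tbsp + 1 tsp = 7/3 tbsp) × 2/3 ÷ 16 tbsp/cup × 240 g/cup ≈ 23.3 g
cream cheese: 0.5 kg × 2/3 × 1000 g/kg ÷ 28.35 g/oz ≈ 11.8 oz
buttermilk: 1/3 cup × 2/3 × 240 mL/cup ≈ 53.3 mL
butter: 2 stick × 2/3 × 8 tbsp/stick ≈ 10.7 tbsp

water: 23.3 g; cream cheese: 11.8 oz; buttermilk: 53.3 mL; butter: 10.7 tbsp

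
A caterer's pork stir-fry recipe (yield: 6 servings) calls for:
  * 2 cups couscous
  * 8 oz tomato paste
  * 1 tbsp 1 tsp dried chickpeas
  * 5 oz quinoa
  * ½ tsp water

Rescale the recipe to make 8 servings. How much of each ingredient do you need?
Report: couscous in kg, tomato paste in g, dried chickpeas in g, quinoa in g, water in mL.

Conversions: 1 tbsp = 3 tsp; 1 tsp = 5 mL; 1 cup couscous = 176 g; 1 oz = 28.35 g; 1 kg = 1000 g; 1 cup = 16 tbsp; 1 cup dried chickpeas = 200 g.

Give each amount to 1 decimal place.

couscous: 0.5 kg; tomato paste: 302.4 g; dried chickpeas: 22.2 g; quinoa: 189.0 g; water: 3.3 mL

Scaling factor: 8/6 = 4/3.
couscous: 2 cup × 4/3 × 176 g/cup ÷ 1000 g/kg ≈ 0.5 kg
tomato paste: 8 oz × 4/3 × 28.35 g/oz = 302.4 g
dried chickpeas: (1 tbsp + 1 tsp = 4/3 tbsp) × 4/3 ÷ 16 tbsp/cup × 200 g/cup ≈ 22.2 g
quinoa: 5 oz × 4/3 × 28.35 g/oz = 189.0 g
water: 0.5 tsp × 4/3 × 5 mL/tsp ≈ 3.3 mL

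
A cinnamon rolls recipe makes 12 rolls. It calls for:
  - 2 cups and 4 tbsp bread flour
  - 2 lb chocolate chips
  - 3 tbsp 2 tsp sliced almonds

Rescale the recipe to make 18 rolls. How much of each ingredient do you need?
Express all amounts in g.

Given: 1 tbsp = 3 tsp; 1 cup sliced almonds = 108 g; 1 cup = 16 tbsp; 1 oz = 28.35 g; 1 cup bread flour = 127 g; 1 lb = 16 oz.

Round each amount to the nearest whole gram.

Scaling factor: 18/12 = 3/2 = 1.5.
bread flour: (2 cup + 4 tbsp = 2.25 cup) × 3/2 × 127 g/cup ≈ 429 g
chocolate chips: 2 lb × 3/2 × 16 oz/lb × 28.35 g/oz ≈ 1361 g
sliced almonds: (3 tbsp + 2 tsp = 11/3 tbsp) × 3/2 ÷ 16 tbsp/cup × 108 g/cup ≈ 37 g

bread flour: 429 g; chocolate chips: 1361 g; sliced almonds: 37 g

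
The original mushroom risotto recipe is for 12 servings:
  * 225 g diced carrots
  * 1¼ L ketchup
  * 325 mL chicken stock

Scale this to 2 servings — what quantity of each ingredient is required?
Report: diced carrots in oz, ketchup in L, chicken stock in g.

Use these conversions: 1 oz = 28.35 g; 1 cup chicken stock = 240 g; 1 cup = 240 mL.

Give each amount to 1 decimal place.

diced carrots: 1.3 oz; ketchup: 0.2 L; chicken stock: 54.2 g

Scaling factor: 2/12 = 1/6.
diced carrots: 225 g × 1/6 ÷ 28.35 g/oz ≈ 1.3 oz
ketchup: 1.25 L × 1/6 ≈ 0.2 L
chicken stock: 325 mL × 1/6 ÷ 240 mL/cup × 240 g/cup ≈ 54.2 g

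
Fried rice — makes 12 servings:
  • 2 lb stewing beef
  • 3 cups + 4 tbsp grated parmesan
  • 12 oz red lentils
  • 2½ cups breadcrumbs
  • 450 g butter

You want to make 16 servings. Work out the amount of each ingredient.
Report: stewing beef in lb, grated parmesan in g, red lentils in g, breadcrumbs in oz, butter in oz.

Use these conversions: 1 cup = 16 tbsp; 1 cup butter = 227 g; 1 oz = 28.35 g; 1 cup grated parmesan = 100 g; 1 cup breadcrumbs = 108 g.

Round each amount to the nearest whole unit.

Scaling factor: 16/12 = 4/3.
stewing beef: 2 lb × 4/3 ≈ 3 lb
grated parmesan: (3 cup + 4 tbsp = 3.25 cup) × 4/3 × 100 g/cup ≈ 433 g
red lentils: 12 oz × 4/3 × 28.35 g/oz ≈ 454 g
breadcrumbs: 2.5 cup × 4/3 × 108 g/cup ÷ 28.35 g/oz ≈ 13 oz
butter: 450 g × 4/3 ÷ 28.35 g/oz ≈ 21 oz

stewing beef: 3 lb; grated parmesan: 433 g; red lentils: 454 g; breadcrumbs: 13 oz; butter: 21 oz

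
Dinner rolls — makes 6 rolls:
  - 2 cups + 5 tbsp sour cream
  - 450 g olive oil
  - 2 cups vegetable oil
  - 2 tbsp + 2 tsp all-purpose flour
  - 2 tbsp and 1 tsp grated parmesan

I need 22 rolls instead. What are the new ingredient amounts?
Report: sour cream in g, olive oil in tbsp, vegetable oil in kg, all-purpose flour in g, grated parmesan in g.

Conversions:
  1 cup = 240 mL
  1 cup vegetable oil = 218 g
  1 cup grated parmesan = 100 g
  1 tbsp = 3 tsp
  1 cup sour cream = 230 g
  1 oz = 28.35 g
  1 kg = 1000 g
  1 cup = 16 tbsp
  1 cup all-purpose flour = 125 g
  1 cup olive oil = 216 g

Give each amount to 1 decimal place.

Scaling factor: 22/6 = 11/3.
sour cream: (2 cup + 5 tbsp = 2.3125 cup) × 11/3 × 230 g/cup ≈ 1950.2 g
olive oil: 450 g × 11/3 ÷ 216 g/cup × 16 tbsp/cup ≈ 122.2 tbsp
vegetable oil: 2 cup × 11/3 × 218 g/cup ÷ 1000 g/kg ≈ 1.6 kg
all-purpose flour: (2 tbsp + 2 tsp = 8/3 tbsp) × 11/3 ÷ 16 tbsp/cup × 125 g/cup ≈ 76.4 g
grated parmesan: (2 tbsp + 1 tsp = 7/3 tbsp) × 11/3 ÷ 16 tbsp/cup × 100 g/cup ≈ 53.5 g

sour cream: 1950.2 g; olive oil: 122.2 tbsp; vegetable oil: 1.6 kg; all-purpose flour: 76.4 g; grated parmesan: 53.5 g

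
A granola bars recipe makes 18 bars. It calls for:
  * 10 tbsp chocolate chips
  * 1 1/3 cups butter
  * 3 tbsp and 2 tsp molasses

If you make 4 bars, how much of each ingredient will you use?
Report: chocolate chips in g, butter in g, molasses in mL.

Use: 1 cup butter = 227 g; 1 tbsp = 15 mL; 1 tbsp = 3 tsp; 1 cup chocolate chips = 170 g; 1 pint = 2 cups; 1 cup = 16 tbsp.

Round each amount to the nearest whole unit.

chocolate chips: 24 g; butter: 67 g; molasses: 12 mL

Scaling factor: 4/18 = 2/9.
chocolate chips: 10 tbsp × 2/9 ÷ 16 tbsp/cup × 170 g/cup ≈ 24 g
butter: 4/3 cup × 2/9 × 227 g/cup ≈ 67 g
molasses: (3 tbsp + 2 tsp = 11/3 tbsp) × 2/9 × 15 mL/tbsp ≈ 12 mL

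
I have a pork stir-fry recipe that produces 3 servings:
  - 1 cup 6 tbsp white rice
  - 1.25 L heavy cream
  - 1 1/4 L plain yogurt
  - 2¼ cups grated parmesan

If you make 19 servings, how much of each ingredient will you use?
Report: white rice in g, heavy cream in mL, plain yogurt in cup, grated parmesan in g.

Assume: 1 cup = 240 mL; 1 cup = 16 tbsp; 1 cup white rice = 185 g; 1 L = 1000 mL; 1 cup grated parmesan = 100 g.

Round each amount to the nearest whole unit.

white rice: 1611 g; heavy cream: 7917 mL; plain yogurt: 33 cup; grated parmesan: 1425 g

Scaling factor: 19/3.
white rice: (1 cup + 6 tbsp = 1.375 cup) × 19/3 × 185 g/cup ≈ 1611 g
heavy cream: 1.25 L × 19/3 × 1000 mL/L ≈ 7917 mL
plain yogurt: 1.25 L × 19/3 × 1000 mL/L ÷ 240 mL/cup ≈ 33 cup
grated parmesan: 2.25 cup × 19/3 × 100 g/cup = 1425 g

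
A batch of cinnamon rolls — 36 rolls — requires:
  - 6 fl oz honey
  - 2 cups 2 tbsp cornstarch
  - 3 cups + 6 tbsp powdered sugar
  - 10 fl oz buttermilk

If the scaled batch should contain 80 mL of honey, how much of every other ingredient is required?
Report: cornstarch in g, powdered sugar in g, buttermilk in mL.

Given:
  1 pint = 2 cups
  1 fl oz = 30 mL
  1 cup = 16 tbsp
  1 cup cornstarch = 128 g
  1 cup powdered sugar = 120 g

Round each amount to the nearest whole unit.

cornstarch: 121 g; powdered sugar: 180 g; buttermilk: 133 mL

The original recipe has 180 mL of honey, so the scaling factor is 80 ÷ 180 = 4/9.
cornstarch: (2 cup + 2 tbsp = 2.125 cup) × 4/9 × 128 g/cup ≈ 121 g
powdered sugar: (3 cup + 6 tbsp = 3.375 cup) × 4/9 × 120 g/cup = 180 g
buttermilk: 10 fl oz × 4/9 × 30 mL/fl oz ≈ 133 mL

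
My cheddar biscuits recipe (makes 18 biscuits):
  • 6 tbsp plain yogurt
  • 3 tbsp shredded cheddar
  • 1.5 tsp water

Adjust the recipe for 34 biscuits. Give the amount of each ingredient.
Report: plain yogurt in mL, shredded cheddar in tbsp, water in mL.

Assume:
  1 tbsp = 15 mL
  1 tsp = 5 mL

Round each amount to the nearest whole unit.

Scaling factor: 34/18 = 17/9.
plain yogurt: 6 tbsp × 17/9 × 15 mL/tbsp = 170 mL
shredded cheddar: 3 tbsp × 17/9 ≈ 6 tbsp
water: 1.5 tsp × 17/9 × 5 mL/tsp ≈ 14 mL

plain yogurt: 170 mL; shredded cheddar: 6 tbsp; water: 14 mL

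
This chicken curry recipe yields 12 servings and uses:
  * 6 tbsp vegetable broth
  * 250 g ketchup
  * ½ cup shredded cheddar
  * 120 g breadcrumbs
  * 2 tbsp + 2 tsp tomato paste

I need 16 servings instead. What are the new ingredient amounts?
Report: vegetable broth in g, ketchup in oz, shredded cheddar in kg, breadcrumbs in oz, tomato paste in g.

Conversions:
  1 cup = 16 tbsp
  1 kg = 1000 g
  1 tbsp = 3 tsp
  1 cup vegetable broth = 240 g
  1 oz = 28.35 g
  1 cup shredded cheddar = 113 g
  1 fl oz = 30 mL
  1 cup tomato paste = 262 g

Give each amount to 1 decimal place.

vegetable broth: 120.0 g; ketchup: 11.8 oz; shredded cheddar: 0.1 kg; breadcrumbs: 5.6 oz; tomato paste: 58.2 g

Scaling factor: 16/12 = 4/3.
vegetable broth: 6 tbsp × 4/3 ÷ 16 tbsp/cup × 240 g/cup = 120.0 g
ketchup: 250 g × 4/3 ÷ 28.35 g/oz ≈ 11.8 oz
shredded cheddar: 0.5 cup × 4/3 × 113 g/cup ÷ 1000 g/kg ≈ 0.1 kg
breadcrumbs: 120 g × 4/3 ÷ 28.35 g/oz ≈ 5.6 oz
tomato paste: (2 tbsp + 2 tsp = 8/3 tbsp) × 4/3 ÷ 16 tbsp/cup × 262 g/cup ≈ 58.2 g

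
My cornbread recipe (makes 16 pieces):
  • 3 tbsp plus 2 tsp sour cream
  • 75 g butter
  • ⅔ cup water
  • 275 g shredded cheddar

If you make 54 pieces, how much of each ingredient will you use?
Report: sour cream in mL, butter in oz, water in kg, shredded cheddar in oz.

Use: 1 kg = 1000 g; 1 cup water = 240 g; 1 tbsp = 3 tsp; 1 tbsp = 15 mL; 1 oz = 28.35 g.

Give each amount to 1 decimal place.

sour cream: 185.6 mL; butter: 8.9 oz; water: 0.5 kg; shredded cheddar: 32.7 oz

Scaling factor: 54/16 = 27/8 = 3.375.
sour cream: (3 tbsp + 2 tsp = 11/3 tbsp) × 27/8 × 15 mL/tbsp ≈ 185.6 mL
butter: 75 g × 27/8 ÷ 28.35 g/oz ≈ 8.9 oz
water: 2/3 cup × 27/8 × 240 g/cup ÷ 1000 g/kg ≈ 0.5 kg
shredded cheddar: 275 g × 27/8 ÷ 28.35 g/oz ≈ 32.7 oz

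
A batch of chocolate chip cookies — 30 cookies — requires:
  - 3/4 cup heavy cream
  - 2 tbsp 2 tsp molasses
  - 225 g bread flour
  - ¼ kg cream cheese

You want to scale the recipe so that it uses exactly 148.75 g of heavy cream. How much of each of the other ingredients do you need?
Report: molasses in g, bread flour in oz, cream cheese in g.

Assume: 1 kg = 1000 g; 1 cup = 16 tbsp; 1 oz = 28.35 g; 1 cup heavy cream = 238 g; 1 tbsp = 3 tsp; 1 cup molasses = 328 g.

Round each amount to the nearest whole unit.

The original recipe has 178.5 g of heavy cream, so the scaling factor is 148.75 ÷ 178.5 = 5/6.
molasses: (2 tbsp + 2 tsp = 8/3 tbsp) × 5/6 ÷ 16 tbsp/cup × 328 g/cup ≈ 46 g
bread flour: 225 g × 5/6 ÷ 28.35 g/oz ≈ 7 oz
cream cheese: 0.25 kg × 5/6 × 1000 g/kg ≈ 208 g

molasses: 46 g; bread flour: 7 oz; cream cheese: 208 g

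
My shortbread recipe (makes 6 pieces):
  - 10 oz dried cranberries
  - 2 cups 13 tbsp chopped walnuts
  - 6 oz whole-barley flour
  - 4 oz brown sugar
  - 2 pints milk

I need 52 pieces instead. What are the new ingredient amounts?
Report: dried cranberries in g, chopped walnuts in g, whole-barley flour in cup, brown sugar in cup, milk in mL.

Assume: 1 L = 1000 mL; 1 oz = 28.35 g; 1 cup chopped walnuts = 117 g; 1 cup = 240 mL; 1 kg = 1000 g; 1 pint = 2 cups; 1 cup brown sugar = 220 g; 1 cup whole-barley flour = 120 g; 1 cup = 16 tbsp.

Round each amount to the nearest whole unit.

dried cranberries: 2457 g; chopped walnuts: 2852 g; whole-barley flour: 12 cup; brown sugar: 4 cup; milk: 8320 mL

Scaling factor: 52/6 = 26/3.
dried cranberries: 10 oz × 26/3 × 28.35 g/oz = 2457 g
chopped walnuts: (2 cup + 13 tbsp = 2.8125 cup) × 26/3 × 117 g/cup ≈ 2852 g
whole-barley flour: 6 oz × 26/3 × 28.35 g/oz ÷ 120 g/cup ≈ 12 cup
brown sugar: 4 oz × 26/3 × 28.35 g/oz ÷ 220 g/cup ≈ 4 cup
milk: 2 pint × 26/3 × 2 cup/pint × 240 mL/cup = 8320 mL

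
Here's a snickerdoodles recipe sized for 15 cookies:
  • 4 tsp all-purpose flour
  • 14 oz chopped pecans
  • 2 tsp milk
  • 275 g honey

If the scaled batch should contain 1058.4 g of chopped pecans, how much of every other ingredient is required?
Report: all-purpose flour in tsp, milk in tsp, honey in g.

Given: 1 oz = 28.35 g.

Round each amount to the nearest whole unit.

The original recipe has 396.9 g of chopped pecans, so the scaling factor is 1058.4 ÷ 396.9 = 8/3.
all-purpose flour: 4 tsp × 8/3 ≈ 11 tsp
milk: 2 tsp × 8/3 ≈ 5 tsp
honey: 275 g × 8/3 ≈ 733 g

all-purpose flour: 11 tsp; milk: 5 tsp; honey: 733 g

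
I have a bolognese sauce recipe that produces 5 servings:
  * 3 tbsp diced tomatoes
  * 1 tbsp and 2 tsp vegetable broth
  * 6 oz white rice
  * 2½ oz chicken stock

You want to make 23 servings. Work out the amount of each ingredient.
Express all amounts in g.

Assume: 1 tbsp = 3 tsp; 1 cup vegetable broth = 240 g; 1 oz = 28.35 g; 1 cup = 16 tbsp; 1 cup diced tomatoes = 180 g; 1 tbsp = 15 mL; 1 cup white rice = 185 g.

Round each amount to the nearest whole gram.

Scaling factor: 23/5 = 4.6.
diced tomatoes: 3 tbsp × 23/5 ÷ 16 tbsp/cup × 180 g/cup ≈ 155 g
vegetable broth: (1 tbsp + 2 tsp = 5/3 tbsp) × 23/5 ÷ 16 tbsp/cup × 240 g/cup = 115 g
white rice: 6 oz × 23/5 × 28.35 g/oz ≈ 782 g
chicken stock: 2.5 oz × 23/5 × 28.35 g/oz ≈ 326 g

diced tomatoes: 155 g; vegetable broth: 115 g; white rice: 782 g; chicken stock: 326 g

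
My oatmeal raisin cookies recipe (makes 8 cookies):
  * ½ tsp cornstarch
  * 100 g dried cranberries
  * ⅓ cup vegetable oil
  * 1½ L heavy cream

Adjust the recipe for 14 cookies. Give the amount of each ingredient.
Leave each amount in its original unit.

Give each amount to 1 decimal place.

Scaling factor: 14/8 = 7/4 = 1.75.
cornstarch: 0.5 tsp × 7/4 ≈ 0.9 tsp
dried cranberries: 100 g × 7/4 = 175.0 g
vegetable oil: 1/3 cup × 7/4 ≈ 0.6 cup
heavy cream: 1.5 L × 7/4 ≈ 2.6 L

cornstarch: 0.9 tsp; dried cranberries: 175.0 g; vegetable oil: 0.6 cup; heavy cream: 2.6 L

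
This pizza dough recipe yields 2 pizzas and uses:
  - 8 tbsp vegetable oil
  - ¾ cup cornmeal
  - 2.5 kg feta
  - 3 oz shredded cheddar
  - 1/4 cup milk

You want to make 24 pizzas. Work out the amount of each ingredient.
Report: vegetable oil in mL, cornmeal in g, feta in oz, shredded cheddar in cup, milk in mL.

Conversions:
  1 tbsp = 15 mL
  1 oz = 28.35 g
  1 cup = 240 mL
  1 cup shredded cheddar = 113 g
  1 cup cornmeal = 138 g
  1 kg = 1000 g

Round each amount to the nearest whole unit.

vegetable oil: 1440 mL; cornmeal: 1242 g; feta: 1058 oz; shredded cheddar: 9 cup; milk: 720 mL

Scaling factor: 24/2 = 12.
vegetable oil: 8 tbsp × 12 × 15 mL/tbsp = 1440 mL
cornmeal: 0.75 cup × 12 × 138 g/cup = 1242 g
feta: 2.5 kg × 12 × 1000 g/kg ÷ 28.35 g/oz ≈ 1058 oz
shredded cheddar: 3 oz × 12 × 28.35 g/oz ÷ 113 g/cup ≈ 9 cup
milk: 0.25 cup × 12 × 240 mL/cup = 720 mL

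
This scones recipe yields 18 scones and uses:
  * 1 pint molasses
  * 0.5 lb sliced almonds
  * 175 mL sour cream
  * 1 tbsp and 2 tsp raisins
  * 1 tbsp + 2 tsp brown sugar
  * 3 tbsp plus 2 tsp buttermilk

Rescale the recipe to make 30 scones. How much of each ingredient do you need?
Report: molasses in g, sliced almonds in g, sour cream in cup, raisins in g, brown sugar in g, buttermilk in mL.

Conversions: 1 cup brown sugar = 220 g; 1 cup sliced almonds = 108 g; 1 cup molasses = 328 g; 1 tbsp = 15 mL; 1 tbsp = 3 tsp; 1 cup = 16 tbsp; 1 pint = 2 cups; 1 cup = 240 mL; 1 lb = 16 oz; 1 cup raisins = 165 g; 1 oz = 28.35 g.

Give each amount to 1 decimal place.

molasses: 1093.3 g; sliced almonds: 378.0 g; sour cream: 1.2 cup; raisins: 28.6 g; brown sugar: 38.2 g; buttermilk: 91.7 mL

Scaling factor: 30/18 = 5/3.
molasses: 1 pint × 5/3 × 2 cup/pint × 328 g/cup ≈ 1093.3 g
sliced almonds: 0.5 lb × 5/3 × 16 oz/lb × 28.35 g/oz = 378.0 g
sour cream: 175 mL × 5/3 ÷ 240 mL/cup ≈ 1.2 cup
raisins: (1 tbsp + 2 tsp = 5/3 tbsp) × 5/3 ÷ 16 tbsp/cup × 165 g/cup ≈ 28.6 g
brown sugar: (1 tbsp + 2 tsp = 5/3 tbsp) × 5/3 ÷ 16 tbsp/cup × 220 g/cup ≈ 38.2 g
buttermilk: (3 tbsp + 2 tsp = 11/3 tbsp) × 5/3 × 15 mL/tbsp ≈ 91.7 mL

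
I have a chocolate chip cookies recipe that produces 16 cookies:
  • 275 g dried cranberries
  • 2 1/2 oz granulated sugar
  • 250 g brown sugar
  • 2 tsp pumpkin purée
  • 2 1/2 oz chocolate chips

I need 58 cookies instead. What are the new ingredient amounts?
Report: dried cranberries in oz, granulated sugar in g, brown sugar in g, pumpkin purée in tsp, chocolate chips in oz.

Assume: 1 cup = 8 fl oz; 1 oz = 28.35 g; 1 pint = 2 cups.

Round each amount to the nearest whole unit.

dried cranberries: 35 oz; granulated sugar: 257 g; brown sugar: 906 g; pumpkin purée: 7 tsp; chocolate chips: 9 oz

Scaling factor: 58/16 = 29/8 = 3.625.
dried cranberries: 275 g × 29/8 ÷ 28.35 g/oz ≈ 35 oz
granulated sugar: 2.5 oz × 29/8 × 28.35 g/oz ≈ 257 g
brown sugar: 250 g × 29/8 ≈ 906 g
pumpkin purée: 2 tsp × 29/8 ≈ 7 tsp
chocolate chips: 2.5 oz × 29/8 ≈ 9 oz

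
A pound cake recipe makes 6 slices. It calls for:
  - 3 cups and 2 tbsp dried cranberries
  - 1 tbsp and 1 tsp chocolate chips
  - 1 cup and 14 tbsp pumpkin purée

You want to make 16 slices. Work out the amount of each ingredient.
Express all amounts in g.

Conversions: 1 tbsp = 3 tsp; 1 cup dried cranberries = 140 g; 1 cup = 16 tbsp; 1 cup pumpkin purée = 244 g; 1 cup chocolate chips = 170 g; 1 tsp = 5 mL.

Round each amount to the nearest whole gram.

Scaling factor: 16/6 = 8/3.
dried cranberries: (3 cup + 2 tbsp = 3.125 cup) × 8/3 × 140 g/cup ≈ 1167 g
chocolate chips: (1 tbsp + 1 tsp = 4/3 tbsp) × 8/3 ÷ 16 tbsp/cup × 170 g/cup ≈ 38 g
pumpkin purée: (1 cup + 14 tbsp = 1.875 cup) × 8/3 × 244 g/cup = 1220 g

dried cranberries: 1167 g; chocolate chips: 38 g; pumpkin purée: 1220 g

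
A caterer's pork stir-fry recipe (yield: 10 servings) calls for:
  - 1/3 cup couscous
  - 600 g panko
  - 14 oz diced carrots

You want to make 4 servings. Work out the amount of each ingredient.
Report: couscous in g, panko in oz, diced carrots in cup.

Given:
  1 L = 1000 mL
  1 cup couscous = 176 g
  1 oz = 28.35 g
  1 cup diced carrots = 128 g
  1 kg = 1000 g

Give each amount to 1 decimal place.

couscous: 23.5 g; panko: 8.5 oz; diced carrots: 1.2 cup

Scaling factor: 4/10 = 2/5 = 0.4.
couscous: 1/3 cup × 2/5 × 176 g/cup ≈ 23.5 g
panko: 600 g × 2/5 ÷ 28.35 g/oz ≈ 8.5 oz
diced carrots: 14 oz × 2/5 × 28.35 g/oz ÷ 128 g/cup ≈ 1.2 cup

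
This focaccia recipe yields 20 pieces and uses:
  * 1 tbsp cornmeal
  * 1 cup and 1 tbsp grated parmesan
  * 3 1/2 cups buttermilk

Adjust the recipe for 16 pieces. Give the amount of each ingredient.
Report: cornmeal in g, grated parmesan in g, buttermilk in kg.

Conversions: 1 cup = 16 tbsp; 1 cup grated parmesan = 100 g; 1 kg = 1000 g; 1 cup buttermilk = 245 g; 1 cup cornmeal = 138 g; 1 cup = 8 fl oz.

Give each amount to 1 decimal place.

cornmeal: 6.9 g; grated parmesan: 85.0 g; buttermilk: 0.7 kg

Scaling factor: 16/20 = 4/5 = 0.8.
cornmeal: 1 tbsp × 4/5 ÷ 16 tbsp/cup × 138 g/cup = 6.9 g
grated parmesan: (1 cup + 1 tbsp = 1.0625 cup) × 4/5 × 100 g/cup = 85.0 g
buttermilk: 3.5 cup × 4/5 × 245 g/cup ÷ 1000 g/kg ≈ 0.7 kg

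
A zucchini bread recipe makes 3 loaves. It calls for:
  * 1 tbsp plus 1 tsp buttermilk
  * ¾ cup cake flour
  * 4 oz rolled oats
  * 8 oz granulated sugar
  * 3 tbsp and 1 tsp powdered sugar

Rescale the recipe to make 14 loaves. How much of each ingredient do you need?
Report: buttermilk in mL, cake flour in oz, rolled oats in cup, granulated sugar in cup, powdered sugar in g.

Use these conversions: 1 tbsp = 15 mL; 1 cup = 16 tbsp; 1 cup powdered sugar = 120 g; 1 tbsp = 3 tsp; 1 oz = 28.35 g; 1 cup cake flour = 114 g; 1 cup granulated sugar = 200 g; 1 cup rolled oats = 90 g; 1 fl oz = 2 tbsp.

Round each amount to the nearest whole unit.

buttermilk: 93 mL; cake flour: 14 oz; rolled oats: 6 cup; granulated sugar: 5 cup; powdered sugar: 117 g

Scaling factor: 14/3.
buttermilk: (1 tbsp + 1 tsp = 4/3 tbsp) × 14/3 × 15 mL/tbsp ≈ 93 mL
cake flour: 0.75 cup × 14/3 × 114 g/cup ÷ 28.35 g/oz ≈ 14 oz
rolled oats: 4 oz × 14/3 × 28.35 g/oz ÷ 90 g/cup ≈ 6 cup
granulated sugar: 8 oz × 14/3 × 28.35 g/oz ÷ 200 g/cup ≈ 5 cup
powdered sugar: (3 tbsp + 1 tsp = 10/3 tbsp) × 14/3 ÷ 16 tbsp/cup × 120 g/cup ≈ 117 g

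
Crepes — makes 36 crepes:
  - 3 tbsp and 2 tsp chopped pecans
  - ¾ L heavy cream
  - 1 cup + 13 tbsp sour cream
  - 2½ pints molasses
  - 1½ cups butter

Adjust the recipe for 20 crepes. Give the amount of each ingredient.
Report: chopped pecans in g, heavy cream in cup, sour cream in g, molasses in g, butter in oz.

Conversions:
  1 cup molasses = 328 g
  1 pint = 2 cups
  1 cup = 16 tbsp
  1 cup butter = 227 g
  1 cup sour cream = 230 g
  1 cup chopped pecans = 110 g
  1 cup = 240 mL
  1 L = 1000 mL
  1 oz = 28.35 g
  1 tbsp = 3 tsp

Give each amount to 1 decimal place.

Scaling factor: 20/36 = 5/9.
chopped pecans: (3 tbsp + 2 tsp = 11/3 tbsp) × 5/9 ÷ 16 tbsp/cup × 110 g/cup ≈ 14.0 g
heavy cream: 0.75 L × 5/9 × 1000 mL/L ÷ 240 mL/cup ≈ 1.7 cup
sour cream: (1 cup + 13 tbsp = 1.8125 cup) × 5/9 × 230 g/cup ≈ 231.6 g
molasses: 2.5 pint × 5/9 × 2 cup/pint × 328 g/cup ≈ 911.1 g
butter: 1.5 cup × 5/9 × 227 g/cup ÷ 28.35 g/oz ≈ 6.7 oz

chopped pecans: 14.0 g; heavy cream: 1.7 cup; sour cream: 231.6 g; molasses: 911.1 g; butter: 6.7 oz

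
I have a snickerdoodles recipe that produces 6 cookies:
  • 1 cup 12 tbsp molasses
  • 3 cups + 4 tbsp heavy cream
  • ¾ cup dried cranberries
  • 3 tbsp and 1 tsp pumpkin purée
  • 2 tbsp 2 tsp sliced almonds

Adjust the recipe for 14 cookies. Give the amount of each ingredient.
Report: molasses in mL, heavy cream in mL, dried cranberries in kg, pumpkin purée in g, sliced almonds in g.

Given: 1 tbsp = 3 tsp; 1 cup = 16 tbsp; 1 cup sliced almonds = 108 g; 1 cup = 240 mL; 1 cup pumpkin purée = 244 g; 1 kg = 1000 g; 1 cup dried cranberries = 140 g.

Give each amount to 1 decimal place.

Scaling factor: 14/6 = 7/3.
molasses: (1 cup + 12 tbsp = 1.75 cup) × 7/3 × 240 mL/cup = 980.0 mL
heavy cream: (3 cup + 4 tbsp = 3.25 cup) × 7/3 × 240 mL/cup = 1820.0 mL
dried cranberries: 0.75 cup × 7/3 × 140 g/cup ÷ 1000 g/kg ≈ 0.2 kg
pumpkin purée: (3 tbsp + 1 tsp = 10/3 tbsp) × 7/3 ÷ 16 tbsp/cup × 244 g/cup ≈ 118.6 g
sliced almonds: (2 tbsp + 2 tsp = 8/3 tbsp) × 7/3 ÷ 16 tbsp/cup × 108 g/cup = 42.0 g

molasses: 980.0 mL; heavy cream: 1820.0 mL; dried cranberries: 0.2 kg; pumpkin purée: 118.6 g; sliced almonds: 42.0 g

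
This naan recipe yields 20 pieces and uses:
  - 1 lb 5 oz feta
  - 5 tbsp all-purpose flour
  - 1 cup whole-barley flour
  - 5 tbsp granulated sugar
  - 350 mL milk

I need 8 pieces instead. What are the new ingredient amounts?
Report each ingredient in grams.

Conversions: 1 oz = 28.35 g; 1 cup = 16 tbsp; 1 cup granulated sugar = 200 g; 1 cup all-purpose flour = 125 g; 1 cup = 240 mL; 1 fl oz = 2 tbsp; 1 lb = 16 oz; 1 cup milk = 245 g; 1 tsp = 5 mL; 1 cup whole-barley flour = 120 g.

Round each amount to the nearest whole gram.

Scaling factor: 8/20 = 2/5 = 0.4.
feta: (1 lb + 5 oz = 1.3125 lb) × 2/5 × 16 oz/lb × 28.35 g/oz ≈ 238 g
all-purpose flour: 5 tbsp × 2/5 ÷ 16 tbsp/cup × 125 g/cup ≈ 16 g
whole-barley flour: 1 cup × 2/5 × 120 g/cup = 48 g
granulated sugar: 5 tbsp × 2/5 ÷ 16 tbsp/cup × 200 g/cup = 25 g
milk: 350 mL × 2/5 ÷ 240 mL/cup × 245 g/cup ≈ 143 g

feta: 238 g; all-purpose flour: 16 g; whole-barley flour: 48 g; granulated sugar: 25 g; milk: 143 g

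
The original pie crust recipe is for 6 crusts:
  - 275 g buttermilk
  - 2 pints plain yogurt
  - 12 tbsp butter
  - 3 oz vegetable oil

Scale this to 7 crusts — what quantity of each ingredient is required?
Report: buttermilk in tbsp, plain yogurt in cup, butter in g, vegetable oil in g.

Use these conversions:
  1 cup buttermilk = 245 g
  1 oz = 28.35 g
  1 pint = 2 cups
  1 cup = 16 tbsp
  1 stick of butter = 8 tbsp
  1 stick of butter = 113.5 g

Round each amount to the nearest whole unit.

Scaling factor: 7/6.
buttermilk: 275 g × 7/6 ÷ 245 g/cup × 16 tbsp/cup ≈ 21 tbsp
plain yogurt: 2 pint × 7/6 × 2 cup/pint ≈ 5 cup
butter: 12 tbsp × 7/6 ÷ 8 tbsp/stick × 113.5 g/stick ≈ 199 g
vegetable oil: 3 oz × 7/6 × 28.35 g/oz ≈ 99 g

buttermilk: 21 tbsp; plain yogurt: 5 cup; butter: 199 g; vegetable oil: 99 g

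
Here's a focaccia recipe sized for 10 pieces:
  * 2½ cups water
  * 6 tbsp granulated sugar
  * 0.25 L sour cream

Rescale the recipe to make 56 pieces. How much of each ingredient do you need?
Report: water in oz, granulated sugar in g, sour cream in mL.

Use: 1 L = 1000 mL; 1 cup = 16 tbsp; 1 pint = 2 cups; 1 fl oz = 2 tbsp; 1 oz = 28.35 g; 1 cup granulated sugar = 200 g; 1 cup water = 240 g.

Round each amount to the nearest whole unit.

water: 119 oz; granulated sugar: 420 g; sour cream: 1400 mL

Scaling factor: 56/10 = 28/5 = 5.6.
water: 2.5 cup × 28/5 × 240 g/cup ÷ 28.35 g/oz ≈ 119 oz
granulated sugar: 6 tbsp × 28/5 ÷ 16 tbsp/cup × 200 g/cup = 420 g
sour cream: 0.25 L × 28/5 × 1000 mL/L = 1400 mL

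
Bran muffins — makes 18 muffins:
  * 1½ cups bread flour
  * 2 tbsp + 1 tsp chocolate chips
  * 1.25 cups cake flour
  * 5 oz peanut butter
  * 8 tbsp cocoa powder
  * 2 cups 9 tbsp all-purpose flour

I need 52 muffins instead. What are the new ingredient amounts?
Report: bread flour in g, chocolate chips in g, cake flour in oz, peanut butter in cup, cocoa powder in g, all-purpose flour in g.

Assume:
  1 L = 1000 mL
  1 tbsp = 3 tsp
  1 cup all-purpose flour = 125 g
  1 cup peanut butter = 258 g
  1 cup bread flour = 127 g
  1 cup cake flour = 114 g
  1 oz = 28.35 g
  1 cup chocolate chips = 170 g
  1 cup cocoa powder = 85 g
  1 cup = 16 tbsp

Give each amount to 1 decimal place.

Scaling factor: 52/18 = 26/9.
bread flour: 1.5 cup × 26/9 × 127 g/cup ≈ 550.3 g
chocolate chips: (2 tbsp + 1 tsp = 7/3 tbsp) × 26/9 ÷ 16 tbsp/cup × 170 g/cup ≈ 71.6 g
cake flour: 1.25 cup × 26/9 × 114 g/cup ÷ 28.35 g/oz ≈ 14.5 oz
peanut butter: 5 oz × 26/9 × 28.35 g/oz ÷ 258 g/cup ≈ 1.6 cup
cocoa powder: 8 tbsp × 26/9 ÷ 16 tbsp/cup × 85 g/cup ≈ 122.8 g
all-purpose flour: (2 cup + 9 tbsp = 2.5625 cup) × 26/9 × 125 g/cup ≈ 925.3 g

bread flour: 550.3 g; chocolate chips: 71.6 g; cake flour: 14.5 oz; peanut butter: 1.6 cup; cocoa powder: 122.8 g; all-purpose flour: 925.3 g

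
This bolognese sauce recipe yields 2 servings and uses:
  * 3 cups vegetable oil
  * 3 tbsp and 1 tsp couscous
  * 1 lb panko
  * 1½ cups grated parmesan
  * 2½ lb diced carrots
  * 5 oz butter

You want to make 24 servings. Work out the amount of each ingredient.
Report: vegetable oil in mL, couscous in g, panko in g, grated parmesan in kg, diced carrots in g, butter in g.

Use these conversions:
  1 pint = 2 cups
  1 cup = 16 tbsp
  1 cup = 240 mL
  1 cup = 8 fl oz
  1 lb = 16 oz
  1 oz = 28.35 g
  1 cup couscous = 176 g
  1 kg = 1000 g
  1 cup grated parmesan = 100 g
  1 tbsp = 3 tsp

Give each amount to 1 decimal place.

Scaling factor: 24/2 = 12.
vegetable oil: 3 cup × 12 × 240 mL/cup = 8640.0 mL
couscous: (3 tbsp + 1 tsp = 10/3 tbsp) × 12 ÷ 16 tbsp/cup × 176 g/cup = 440.0 g
panko: 1 lb × 12 × 16 oz/lb × 28.35 g/oz = 5443.2 g
grated parmesan: 1.5 cup × 12 × 100 g/cup ÷ 1000 g/kg = 1.8 kg
diced carrots: 2.5 lb × 12 × 16 oz/lb × 28.35 g/oz = 13608.0 g
butter: 5 oz × 12 × 28.35 g/oz = 1701.0 g

vegetable oil: 8640.0 mL; couscous: 440.0 g; panko: 5443.2 g; grated parmesan: 1.8 kg; diced carrots: 13608.0 g; butter: 1701.0 g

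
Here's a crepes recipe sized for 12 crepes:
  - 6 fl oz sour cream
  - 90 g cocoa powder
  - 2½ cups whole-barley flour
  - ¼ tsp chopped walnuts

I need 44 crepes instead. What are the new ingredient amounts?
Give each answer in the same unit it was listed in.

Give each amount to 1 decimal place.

sour cream: 22.0 fl oz; cocoa powder: 330.0 g; whole-barley flour: 9.2 cup; chopped walnuts: 0.9 tsp

Scaling factor: 44/12 = 11/3.
sour cream: 6 fl oz × 11/3 = 22.0 fl oz
cocoa powder: 90 g × 11/3 = 330.0 g
whole-barley flour: 2.5 cup × 11/3 ≈ 9.2 cup
chopped walnuts: 0.25 tsp × 11/3 ≈ 0.9 tsp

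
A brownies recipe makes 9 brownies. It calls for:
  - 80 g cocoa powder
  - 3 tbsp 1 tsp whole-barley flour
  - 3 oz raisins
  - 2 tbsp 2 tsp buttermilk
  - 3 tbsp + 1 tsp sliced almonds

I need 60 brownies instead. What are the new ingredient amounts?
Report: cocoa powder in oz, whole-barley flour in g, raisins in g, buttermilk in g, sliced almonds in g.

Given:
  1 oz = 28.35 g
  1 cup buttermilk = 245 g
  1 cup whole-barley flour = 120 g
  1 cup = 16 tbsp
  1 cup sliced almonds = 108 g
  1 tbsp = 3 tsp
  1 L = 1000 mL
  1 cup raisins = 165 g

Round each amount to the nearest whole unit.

cocoa powder: 19 oz; whole-barley flour: 167 g; raisins: 567 g; buttermilk: 272 g; sliced almonds: 150 g

Scaling factor: 60/9 = 20/3.
cocoa powder: 80 g × 20/3 ÷ 28.35 g/oz ≈ 19 oz
whole-barley flour: (3 tbsp + 1 tsp = 10/3 tbsp) × 20/3 ÷ 16 tbsp/cup × 120 g/cup ≈ 167 g
raisins: 3 oz × 20/3 × 28.35 g/oz = 567 g
buttermilk: (2 tbsp + 2 tsp = 8/3 tbsp) × 20/3 ÷ 16 tbsp/cup × 245 g/cup ≈ 272 g
sliced almonds: (3 tbsp + 1 tsp = 10/3 tbsp) × 20/3 ÷ 16 tbsp/cup × 108 g/cup = 150 g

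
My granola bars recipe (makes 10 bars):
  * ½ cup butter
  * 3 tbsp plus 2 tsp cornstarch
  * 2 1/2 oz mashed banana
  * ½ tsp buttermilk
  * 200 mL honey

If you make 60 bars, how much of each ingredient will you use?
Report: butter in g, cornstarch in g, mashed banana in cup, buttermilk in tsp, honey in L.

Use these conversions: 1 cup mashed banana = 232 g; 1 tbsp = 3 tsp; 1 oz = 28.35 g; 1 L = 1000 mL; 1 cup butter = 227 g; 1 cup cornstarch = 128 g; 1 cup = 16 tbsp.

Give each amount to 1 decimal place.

Scaling factor: 60/10 = 6.
butter: 0.5 cup × 6 × 227 g/cup = 681.0 g
cornstarch: (3 tbsp + 2 tsp = 11/3 tbsp) × 6 ÷ 16 tbsp/cup × 128 g/cup = 176.0 g
mashed banana: 2.5 oz × 6 × 28.35 g/oz ÷ 232 g/cup ≈ 1.8 cup
buttermilk: 0.5 tsp × 6 = 3.0 tsp
honey: 200 mL × 6 ÷ 1000 mL/L = 1.2 L

butter: 681.0 g; cornstarch: 176.0 g; mashed banana: 1.8 cup; buttermilk: 3.0 tsp; honey: 1.2 L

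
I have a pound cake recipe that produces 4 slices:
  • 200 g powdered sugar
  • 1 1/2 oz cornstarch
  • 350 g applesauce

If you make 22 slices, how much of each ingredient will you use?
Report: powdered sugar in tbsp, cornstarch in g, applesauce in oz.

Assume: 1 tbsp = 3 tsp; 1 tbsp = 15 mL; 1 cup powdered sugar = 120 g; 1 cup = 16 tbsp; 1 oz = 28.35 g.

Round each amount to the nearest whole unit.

powdered sugar: 147 tbsp; cornstarch: 234 g; applesauce: 68 oz

Scaling factor: 22/4 = 11/2 = 5.5.
powdered sugar: 200 g × 11/2 ÷ 120 g/cup × 16 tbsp/cup ≈ 147 tbsp
cornstarch: 1.5 oz × 11/2 × 28.35 g/oz ≈ 234 g
applesauce: 350 g × 11/2 ÷ 28.35 g/oz ≈ 68 oz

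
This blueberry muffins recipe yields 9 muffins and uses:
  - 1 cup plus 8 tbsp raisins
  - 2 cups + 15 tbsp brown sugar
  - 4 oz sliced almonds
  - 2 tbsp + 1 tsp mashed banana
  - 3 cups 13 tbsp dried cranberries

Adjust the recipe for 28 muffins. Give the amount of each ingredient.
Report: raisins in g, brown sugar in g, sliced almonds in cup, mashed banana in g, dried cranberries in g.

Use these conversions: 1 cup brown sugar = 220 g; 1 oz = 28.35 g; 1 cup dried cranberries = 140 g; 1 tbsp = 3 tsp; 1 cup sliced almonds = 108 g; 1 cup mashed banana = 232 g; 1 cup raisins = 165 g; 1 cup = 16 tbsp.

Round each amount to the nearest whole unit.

Scaling factor: 28/9.
raisins: (1 cup + 8 tbsp = 1.5 cup) × 28/9 × 165 g/cup = 770 g
brown sugar: (2 cup + 15 tbsp = 2.9375 cup) × 28/9 × 220 g/cup ≈ 2011 g
sliced almonds: 4 oz × 28/9 × 28.35 g/oz ÷ 108 g/cup ≈ 3 cup
mashed banana: (2 tbsp + 1 tsp = 7/3 tbsp) × 28/9 ÷ 16 tbsp/cup × 232 g/cup ≈ 105 g
dried cranberries: (3 cup + 13 tbsp = 3.8125 cup) × 28/9 × 140 g/cup ≈ 1661 g

raisins: 770 g; brown sugar: 2011 g; sliced almonds: 3 cup; mashed banana: 105 g; dried cranberries: 1661 g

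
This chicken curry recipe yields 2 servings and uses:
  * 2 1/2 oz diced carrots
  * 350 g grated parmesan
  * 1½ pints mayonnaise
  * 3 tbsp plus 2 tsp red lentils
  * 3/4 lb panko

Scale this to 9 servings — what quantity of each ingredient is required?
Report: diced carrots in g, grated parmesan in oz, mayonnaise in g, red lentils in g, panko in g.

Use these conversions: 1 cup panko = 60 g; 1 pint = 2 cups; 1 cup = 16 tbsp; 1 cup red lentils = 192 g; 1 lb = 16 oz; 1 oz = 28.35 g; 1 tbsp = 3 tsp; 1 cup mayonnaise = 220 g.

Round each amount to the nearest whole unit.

diced carrots: 319 g; grated parmesan: 56 oz; mayonnaise: 2970 g; red lentils: 198 g; panko: 1531 g

Scaling factor: 9/2 = 4.5.
diced carrots: 2.5 oz × 9/2 × 28.35 g/oz ≈ 319 g
grated parmesan: 350 g × 9/2 ÷ 28.35 g/oz ≈ 56 oz
mayonnaise: 1.5 pint × 9/2 × 2 cup/pint × 220 g/cup = 2970 g
red lentils: (3 tbsp + 2 tsp = 11/3 tbsp) × 9/2 ÷ 16 tbsp/cup × 192 g/cup = 198 g
panko: 0.75 lb × 9/2 × 16 oz/lb × 28.35 g/oz ≈ 1531 g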